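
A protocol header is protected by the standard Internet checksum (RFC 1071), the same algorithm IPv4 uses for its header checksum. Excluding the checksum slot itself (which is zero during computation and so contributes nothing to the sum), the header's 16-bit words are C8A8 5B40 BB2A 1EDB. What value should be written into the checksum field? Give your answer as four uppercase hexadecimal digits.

One's-complement addition (fold any carry out of bit 15 back into bit 0):
  0xC8A8 + 0x5B40 = 0x123E8 → wrap carry → 0x23E9
  0x23E9 + 0xBB2A = 0x0DF13
  0xDF13 + 0x1EDB = 0x0FDEE
One's-complement sum = 0xFDEE.
Checksum = ~0xFDEE & 0xFFFF = 0x0211.

0211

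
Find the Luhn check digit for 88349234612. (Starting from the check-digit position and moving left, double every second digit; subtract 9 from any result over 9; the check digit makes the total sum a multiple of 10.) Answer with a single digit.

Partial digits right→left: 2 1 6 4 3 2 9 4 3 8 8
Double every second digit counting from the check-digit position (so the 1st, 3rd, 5th, ... of the partial from the right).
  doubled (with −9 where >9): 4 3 6 9 6 7 → sum 35
  kept as-is: 1 4 2 4 8 → sum 19
Total = 35 + 19 = 54.
Check digit = (10 − (54 mod 10)) mod 10 = 6.

6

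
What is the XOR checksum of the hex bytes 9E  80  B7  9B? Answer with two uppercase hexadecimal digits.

32

XOR the bytes together:
  start with 0x9E
  0x9E ⊕ 0x80 = 0x1E
  0x1E ⊕ 0xB7 = 0xA9
  0xA9 ⊕ 0x9B = 0x32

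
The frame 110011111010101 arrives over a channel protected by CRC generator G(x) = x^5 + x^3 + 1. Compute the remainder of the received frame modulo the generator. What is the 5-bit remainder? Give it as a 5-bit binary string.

Modulo-2 division of 110011111010101 by 101001:
  pos 0: 110011 XOR 101001 = 011010
  pos 1: 110101 XOR 101001 = 011100
  pos 2: 111001 XOR 101001 = 010000
  pos 3: 100001 XOR 101001 = 001000
  pos 5: 100001 XOR 101001 = 001000
  pos 7: 100001 XOR 101001 = 001000
  pos 9: 100001 XOR 101001 = 001000
Remainder = 01000 (nonzero — an error is detected).

01000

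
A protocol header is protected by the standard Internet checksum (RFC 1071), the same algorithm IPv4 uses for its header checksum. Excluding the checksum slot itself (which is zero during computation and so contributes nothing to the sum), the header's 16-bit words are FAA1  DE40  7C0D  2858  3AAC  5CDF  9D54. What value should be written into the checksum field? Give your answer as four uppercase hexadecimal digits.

One's-complement addition (fold any carry out of bit 15 back into bit 0):
  0xFAA1 + 0xDE40 = 0x1D8E1 → wrap carry → 0xD8E2
  0xD8E2 + 0x7C0D = 0x154EF → wrap carry → 0x54F0
  0x54F0 + 0x2858 = 0x07D48
  0x7D48 + 0x3AAC = 0x0B7F4
  0xB7F4 + 0x5CDF = 0x114D3 → wrap carry → 0x14D4
  0x14D4 + 0x9D54 = 0x0B228
One's-complement sum = 0xB228.
Checksum = ~0xB228 & 0xFFFF = 0x4DD7.

4DD7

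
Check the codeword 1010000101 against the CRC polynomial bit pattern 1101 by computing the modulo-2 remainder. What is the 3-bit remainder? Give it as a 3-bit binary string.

Modulo-2 division of 1010000101 by 1101:
  pos 0: 1010 XOR 1101 = 0111
  pos 1: 1110 XOR 1101 = 0011
  pos 3: 1100 XOR 1101 = 0001
  pos 6: 1101 XOR 1101 = 0000
Remainder = 000 (zero — the frame passes the CRC check).

000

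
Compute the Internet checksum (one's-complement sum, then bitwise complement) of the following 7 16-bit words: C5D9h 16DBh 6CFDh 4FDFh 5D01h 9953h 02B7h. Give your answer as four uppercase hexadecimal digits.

6D62

One's-complement addition (fold any carry out of bit 15 back into bit 0):
  0xC5D9 + 0x16DB = 0x0DCB4
  0xDCB4 + 0x6CFD = 0x149B1 → wrap carry → 0x49B2
  0x49B2 + 0x4FDF = 0x09991
  0x9991 + 0x5D01 = 0x0F692
  0xF692 + 0x9953 = 0x18FE5 → wrap carry → 0x8FE6
  0x8FE6 + 0x02B7 = 0x0929D
One's-complement sum = 0x929D.
Checksum = ~0x929D & 0xFFFF = 0x6D62.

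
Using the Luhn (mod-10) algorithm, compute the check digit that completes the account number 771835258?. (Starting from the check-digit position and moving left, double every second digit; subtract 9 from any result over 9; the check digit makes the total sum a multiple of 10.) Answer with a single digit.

1

Partial digits right→left: 8 5 2 5 3 8 1 7 7
Double every second digit counting from the check-digit position (so the 1st, 3rd, 5th, ... of the partial from the right).
  doubled (with −9 where >9): 7 4 6 2 5 → sum 24
  kept as-is: 5 5 8 7 → sum 25
Total = 24 + 25 = 49.
Check digit = (10 − (49 mod 10)) mod 10 = 1.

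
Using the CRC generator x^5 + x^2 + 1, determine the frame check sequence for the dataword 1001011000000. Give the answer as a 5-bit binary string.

Append 5 zeros: 100101100000000000. Divide by 100101 (XOR where the leading bit is 1):
  pos 0: 100101 XOR 100101 = 000000
  pos 6: 100000 XOR 100101 = 000101
  pos 9: 101000 XOR 100101 = 001101
  pos 11: 110100 XOR 100101 = 010001
  pos 12: 100010 XOR 100101 = 000111
Remainder (last 5 bits) = 00111. This is the CRC / FCS.

00111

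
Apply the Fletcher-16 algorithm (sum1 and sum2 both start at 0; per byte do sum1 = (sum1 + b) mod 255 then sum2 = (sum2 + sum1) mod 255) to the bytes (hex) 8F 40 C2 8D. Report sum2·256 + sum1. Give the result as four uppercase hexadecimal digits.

Running sums (mod 255):
  after byte 0 (8F): sum1=143, sum2=143
  after byte 1 (40): sum1=207, sum2=95
  after byte 2 (C2): sum1=146, sum2=241
  after byte 3 (8D): sum1=32, sum2=18
Checksum = sum2·256 + sum1 = 18·256 + 32 = 4640 = 0x1220.

1220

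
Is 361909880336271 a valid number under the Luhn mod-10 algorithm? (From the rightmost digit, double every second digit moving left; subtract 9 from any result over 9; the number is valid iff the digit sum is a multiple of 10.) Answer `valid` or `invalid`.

From the right, keep odd positions and double even positions (subtract 9 from any doubled value over 9):
  doubled (positions 2,4,...): 5 3 6 7 9 9 3 → sum 42
  kept (positions 1,3,...): 1 2 3 0 8 0 1 3 → sum 18
Total = 60.
60 mod 10 = 0, so the number is valid.

valid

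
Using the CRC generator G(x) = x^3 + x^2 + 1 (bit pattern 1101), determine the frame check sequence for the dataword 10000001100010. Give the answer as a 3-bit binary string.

Append 3 zeros: 10000001100010000. Divide by 1101 (XOR where the leading bit is 1):
  pos 0: 1000 XOR 1101 = 0101
  pos 1: 1010 XOR 1101 = 0111
  pos 2: 1110 XOR 1101 = 0011
  pos 4: 1101 XOR 1101 = 0000
  pos 8: 1000 XOR 1101 = 0101
  pos 9: 1011 XOR 1101 = 0110
  pos 10: 1100 XOR 1101 = 0001
  pos 13: 1000 XOR 1101 = 0101
Remainder (last 3 bits) = 101. This is the CRC / FCS.

101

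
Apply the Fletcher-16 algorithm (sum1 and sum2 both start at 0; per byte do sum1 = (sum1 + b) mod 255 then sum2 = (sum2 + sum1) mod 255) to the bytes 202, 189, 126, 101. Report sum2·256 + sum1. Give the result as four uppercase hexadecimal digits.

C66C

Running sums (mod 255):
  after byte 0 (202): sum1=202, sum2=202
  after byte 1 (189): sum1=136, sum2=83
  after byte 2 (126): sum1=7, sum2=90
  after byte 3 (101): sum1=108, sum2=198
Checksum = sum2·256 + sum1 = 198·256 + 108 = 50796 = 0xC66C.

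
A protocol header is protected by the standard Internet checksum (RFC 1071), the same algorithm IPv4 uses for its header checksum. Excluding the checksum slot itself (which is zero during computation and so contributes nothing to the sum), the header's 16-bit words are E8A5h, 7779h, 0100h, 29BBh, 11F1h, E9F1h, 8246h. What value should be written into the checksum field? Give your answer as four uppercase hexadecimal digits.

F6FB

One's-complement addition (fold any carry out of bit 15 back into bit 0):
  0xE8A5 + 0x7779 = 0x1601E → wrap carry → 0x601F
  0x601F + 0x0100 = 0x0611F
  0x611F + 0x29BB = 0x08ADA
  0x8ADA + 0x11F1 = 0x09CCB
  0x9CCB + 0xE9F1 = 0x186BC → wrap carry → 0x86BD
  0x86BD + 0x8246 = 0x10903 → wrap carry → 0x0904
One's-complement sum = 0x0904.
Checksum = ~0x0904 & 0xFFFF = 0xF6FB.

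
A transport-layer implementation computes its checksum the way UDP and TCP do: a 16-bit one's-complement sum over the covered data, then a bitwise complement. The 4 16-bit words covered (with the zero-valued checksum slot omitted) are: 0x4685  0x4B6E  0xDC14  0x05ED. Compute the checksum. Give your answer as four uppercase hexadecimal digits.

One's-complement addition (fold any carry out of bit 15 back into bit 0):
  0x4685 + 0x4B6E = 0x091F3
  0x91F3 + 0xDC14 = 0x16E07 → wrap carry → 0x6E08
  0x6E08 + 0x05ED = 0x073F5
One's-complement sum = 0x73F5.
Checksum = ~0x73F5 & 0xFFFF = 0x8C0A.

8C0A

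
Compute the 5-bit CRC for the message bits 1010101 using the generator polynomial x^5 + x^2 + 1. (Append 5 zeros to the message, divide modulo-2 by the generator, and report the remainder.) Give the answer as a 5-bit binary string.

Append 5 zeros: 101010100000. Divide by 100101 (XOR where the leading bit is 1):
  pos 0: 101010 XOR 100101 = 001111
  pos 2: 111110 XOR 100101 = 011011
  pos 3: 110110 XOR 100101 = 010011
  pos 4: 100110 XOR 100101 = 000011
Remainder (last 5 bits) = 01100. This is the CRC / FCS.

01100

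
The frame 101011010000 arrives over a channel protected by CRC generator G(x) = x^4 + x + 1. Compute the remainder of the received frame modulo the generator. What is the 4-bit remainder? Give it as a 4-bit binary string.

0000

Modulo-2 division of 101011010000 by 10011:
  pos 0: 10101 XOR 10011 = 00110
  pos 2: 11010 XOR 10011 = 01001
  pos 3: 10011 XOR 10011 = 00000
Remainder = 0000 (zero — the frame passes the CRC check).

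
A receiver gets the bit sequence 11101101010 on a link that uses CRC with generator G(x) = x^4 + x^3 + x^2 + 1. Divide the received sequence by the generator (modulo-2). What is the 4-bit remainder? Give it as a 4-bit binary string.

1101

Modulo-2 division of 11101101010 by 11101:
  pos 0: 11101 XOR 11101 = 00000
  pos 5: 10101 XOR 11101 = 01000
  pos 6: 10000 XOR 11101 = 01101
Remainder = 1101 (nonzero — an error is detected).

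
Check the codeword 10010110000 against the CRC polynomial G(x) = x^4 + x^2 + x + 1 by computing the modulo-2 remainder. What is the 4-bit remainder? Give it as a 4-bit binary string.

Modulo-2 division of 10010110000 by 10111:
  pos 0: 10010 XOR 10111 = 00101
  pos 2: 10111 XOR 10111 = 00000
Remainder = 0000 (zero — the frame passes the CRC check).

0000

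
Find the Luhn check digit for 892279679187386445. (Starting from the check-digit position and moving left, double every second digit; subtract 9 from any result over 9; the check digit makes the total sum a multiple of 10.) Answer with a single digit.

7

Partial digits right→left: 5 4 4 6 8 3 7 8 1 9 7 6 9 7 2 2 9 8
Double every second digit counting from the check-digit position (so the 1st, 3rd, 5th, ... of the partial from the right).
  doubled (with −9 where >9): 1 8 7 5 2 5 9 4 9 → sum 50
  kept as-is: 4 6 3 8 9 6 7 2 8 → sum 53
Total = 50 + 53 = 103.
Check digit = (10 − (103 mod 10)) mod 10 = 7.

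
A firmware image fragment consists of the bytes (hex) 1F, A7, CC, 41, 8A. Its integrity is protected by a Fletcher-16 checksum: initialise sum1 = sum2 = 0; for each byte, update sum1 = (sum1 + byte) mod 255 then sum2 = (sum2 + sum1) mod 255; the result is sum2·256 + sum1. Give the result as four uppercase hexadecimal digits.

AD5F

Running sums (mod 255):
  after byte 0 (1F): sum1=31, sum2=31
  after byte 1 (A7): sum1=198, sum2=229
  after byte 2 (CC): sum1=147, sum2=121
  after byte 3 (41): sum1=212, sum2=78
  after byte 4 (8A): sum1=95, sum2=173
Checksum = sum2·256 + sum1 = 173·256 + 95 = 44383 = 0xAD5F.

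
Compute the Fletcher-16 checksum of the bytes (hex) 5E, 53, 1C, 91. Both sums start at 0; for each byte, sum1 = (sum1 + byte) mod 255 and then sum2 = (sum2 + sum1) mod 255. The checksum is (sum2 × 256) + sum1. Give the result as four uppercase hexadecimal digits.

3D5F

Running sums (mod 255):
  after byte 0 (5E): sum1=94, sum2=94
  after byte 1 (53): sum1=177, sum2=16
  after byte 2 (1C): sum1=205, sum2=221
  after byte 3 (91): sum1=95, sum2=61
Checksum = sum2·256 + sum1 = 61·256 + 95 = 15711 = 0x3D5F.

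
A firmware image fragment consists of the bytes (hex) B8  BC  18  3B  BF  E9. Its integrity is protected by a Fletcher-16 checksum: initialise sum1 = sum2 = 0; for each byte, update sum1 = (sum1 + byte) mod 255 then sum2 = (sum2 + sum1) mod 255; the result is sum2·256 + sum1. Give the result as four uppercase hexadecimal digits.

Running sums (mod 255):
  after byte 0 (B8): sum1=184, sum2=184
  after byte 1 (BC): sum1=117, sum2=46
  after byte 2 (18): sum1=141, sum2=187
  after byte 3 (3B): sum1=200, sum2=132
  after byte 4 (BF): sum1=136, sum2=13
  after byte 5 (E9): sum1=114, sum2=127
Checksum = sum2·256 + sum1 = 127·256 + 114 = 32626 = 0x7F72.

7F72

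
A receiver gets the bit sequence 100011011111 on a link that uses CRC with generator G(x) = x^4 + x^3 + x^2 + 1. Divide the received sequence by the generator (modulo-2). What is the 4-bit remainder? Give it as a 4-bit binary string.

0000

Modulo-2 division of 100011011111 by 11101:
  pos 0: 10001 XOR 11101 = 01100
  pos 1: 11001 XOR 11101 = 00100
  pos 3: 10001 XOR 11101 = 01100
  pos 4: 11001 XOR 11101 = 00100
  pos 6: 10011 XOR 11101 = 01110
  pos 7: 11101 XOR 11101 = 00000
Remainder = 0000 (zero — the frame passes the CRC check).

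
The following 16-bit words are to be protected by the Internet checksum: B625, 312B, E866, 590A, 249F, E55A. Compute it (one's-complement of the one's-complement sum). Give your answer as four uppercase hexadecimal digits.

One's-complement addition (fold any carry out of bit 15 back into bit 0):
  0xB625 + 0x312B = 0x0E750
  0xE750 + 0xE866 = 0x1CFB6 → wrap carry → 0xCFB7
  0xCFB7 + 0x590A = 0x128C1 → wrap carry → 0x28C2
  0x28C2 + 0x249F = 0x04D61
  0x4D61 + 0xE55A = 0x132BB → wrap carry → 0x32BC
One's-complement sum = 0x32BC.
Checksum = ~0x32BC & 0xFFFF = 0xCD43.

CD43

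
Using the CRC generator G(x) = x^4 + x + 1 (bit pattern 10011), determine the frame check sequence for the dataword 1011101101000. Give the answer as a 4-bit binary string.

1111

Append 4 zeros: 10111011010000000. Divide by 10011 (XOR where the leading bit is 1):
  pos 0: 10111 XOR 10011 = 00100
  pos 2: 10001 XOR 10011 = 00010
  pos 5: 10101 XOR 10011 = 00110
  pos 7: 11000 XOR 10011 = 01011
  pos 8: 10110 XOR 10011 = 00101
  pos 10: 10100 XOR 10011 = 00111
  pos 12: 11100 XOR 10011 = 01111
Remainder (last 4 bits) = 1111. This is the CRC / FCS.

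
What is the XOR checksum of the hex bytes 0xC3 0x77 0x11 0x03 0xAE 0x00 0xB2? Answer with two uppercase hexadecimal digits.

BA

XOR the bytes together:
  start with 0xC3
  0xC3 ⊕ 0x77 = 0xB4
  0xB4 ⊕ 0x11 = 0xA5
  0xA5 ⊕ 0x03 = 0xA6
  0xA6 ⊕ 0xAE = 0x08
  0x08 ⊕ 0x00 = 0x08
  0x08 ⊕ 0xB2 = 0xBA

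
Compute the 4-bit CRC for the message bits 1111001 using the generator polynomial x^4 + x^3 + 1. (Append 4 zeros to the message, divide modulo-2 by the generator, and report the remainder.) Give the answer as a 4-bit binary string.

Append 4 zeros: 11110010000. Divide by 11001 (XOR where the leading bit is 1):
  pos 0: 11110 XOR 11001 = 00111
  pos 2: 11101 XOR 11001 = 00100
  pos 4: 10000 XOR 11001 = 01001
  pos 5: 10010 XOR 11001 = 01011
  pos 6: 10110 XOR 11001 = 01111
Remainder (last 4 bits) = 1111. This is the CRC / FCS.

1111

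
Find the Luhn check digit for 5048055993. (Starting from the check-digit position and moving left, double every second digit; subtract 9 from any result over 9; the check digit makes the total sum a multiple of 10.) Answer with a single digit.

4

Partial digits right→left: 3 9 9 5 5 0 8 4 0 5
Double every second digit counting from the check-digit position (so the 1st, 3rd, 5th, ... of the partial from the right).
  doubled (with −9 where >9): 6 9 1 7 0 → sum 23
  kept as-is: 9 5 0 4 5 → sum 23
Total = 23 + 23 = 46.
Check digit = (10 − (46 mod 10)) mod 10 = 4.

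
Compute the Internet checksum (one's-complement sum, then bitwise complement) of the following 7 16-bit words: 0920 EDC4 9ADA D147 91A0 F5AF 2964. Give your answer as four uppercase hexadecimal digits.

EC43

One's-complement addition (fold any carry out of bit 15 back into bit 0):
  0x0920 + 0xEDC4 = 0x0F6E4
  0xF6E4 + 0x9ADA = 0x191BE → wrap carry → 0x91BF
  0x91BF + 0xD147 = 0x16306 → wrap carry → 0x6307
  0x6307 + 0x91A0 = 0x0F4A7
  0xF4A7 + 0xF5AF = 0x1EA56 → wrap carry → 0xEA57
  0xEA57 + 0x2964 = 0x113BB → wrap carry → 0x13BC
One's-complement sum = 0x13BC.
Checksum = ~0x13BC & 0xFFFF = 0xEC43.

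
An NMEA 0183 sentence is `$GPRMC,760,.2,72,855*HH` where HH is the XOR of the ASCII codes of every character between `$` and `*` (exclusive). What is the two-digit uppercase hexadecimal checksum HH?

XOR the ASCII codes of the payload characters:
  'G' = 0x47 → acc = 0x47
  'P' = 0x50 → acc = 0x17
  'R' = 0x52 → acc = 0x45
  'M' = 0x4D → acc = 0x08
  'C' = 0x43 → acc = 0x4B
  ',' = 0x2C → acc = 0x67
  '7' = 0x37 → acc = 0x50
  '6' = 0x36 → acc = 0x66
  '0' = 0x30 → acc = 0x56
  ',' = 0x2C → acc = 0x7A
  '.' = 0x2E → acc = 0x54
  '2' = 0x32 → acc = 0x66
  ',' = 0x2C → acc = 0x4A
  '7' = 0x37 → acc = 0x7D
  '2' = 0x32 → acc = 0x4F
  ',' = 0x2C → acc = 0x63
  '8' = 0x38 → acc = 0x5B
  '5' = 0x35 → acc = 0x6E
  '5' = 0x35 → acc = 0x5B
Checksum = 0x5B.

5B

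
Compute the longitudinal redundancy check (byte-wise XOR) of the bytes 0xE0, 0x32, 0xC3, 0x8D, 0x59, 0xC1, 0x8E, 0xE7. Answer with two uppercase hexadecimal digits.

XOR the bytes together:
  start with 0xE0
  0xE0 ⊕ 0x32 = 0xD2
  0xD2 ⊕ 0xC3 = 0x11
  0x11 ⊕ 0x8D = 0x9C
  0x9C ⊕ 0x59 = 0xC5
  0xC5 ⊕ 0xC1 = 0x04
  0x04 ⊕ 0x8E = 0x8A
  0x8A ⊕ 0xE7 = 0x6D

6D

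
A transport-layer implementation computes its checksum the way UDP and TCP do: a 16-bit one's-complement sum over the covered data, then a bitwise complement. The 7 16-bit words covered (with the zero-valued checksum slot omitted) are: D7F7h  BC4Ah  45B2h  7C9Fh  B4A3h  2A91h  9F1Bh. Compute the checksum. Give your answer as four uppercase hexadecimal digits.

One's-complement addition (fold any carry out of bit 15 back into bit 0):
  0xD7F7 + 0xBC4A = 0x19441 → wrap carry → 0x9442
  0x9442 + 0x45B2 = 0x0D9F4
  0xD9F4 + 0x7C9F = 0x15693 → wrap carry → 0x5694
  0x5694 + 0xB4A3 = 0x10B37 → wrap carry → 0x0B38
  0x0B38 + 0x2A91 = 0x035C9
  0x35C9 + 0x9F1B = 0x0D4E4
One's-complement sum = 0xD4E4.
Checksum = ~0xD4E4 & 0xFFFF = 0x2B1B.

2B1B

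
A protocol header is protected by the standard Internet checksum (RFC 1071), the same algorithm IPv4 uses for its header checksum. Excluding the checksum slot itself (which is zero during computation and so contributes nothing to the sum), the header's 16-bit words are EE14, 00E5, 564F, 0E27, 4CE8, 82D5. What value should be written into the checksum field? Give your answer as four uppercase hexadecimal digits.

One's-complement addition (fold any carry out of bit 15 back into bit 0):
  0xEE14 + 0x00E5 = 0x0EEF9
  0xEEF9 + 0x564F = 0x14548 → wrap carry → 0x4549
  0x4549 + 0x0E27 = 0x05370
  0x5370 + 0x4CE8 = 0x0A058
  0xA058 + 0x82D5 = 0x1232D → wrap carry → 0x232E
One's-complement sum = 0x232E.
Checksum = ~0x232E & 0xFFFF = 0xDCD1.

DCD1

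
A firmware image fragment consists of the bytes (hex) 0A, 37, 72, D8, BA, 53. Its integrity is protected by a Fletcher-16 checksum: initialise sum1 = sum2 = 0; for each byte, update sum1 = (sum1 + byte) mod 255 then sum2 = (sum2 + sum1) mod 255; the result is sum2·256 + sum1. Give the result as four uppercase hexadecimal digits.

6D9A

Running sums (mod 255):
  after byte 0 (0A): sum1=10, sum2=10
  after byte 1 (37): sum1=65, sum2=75
  after byte 2 (72): sum1=179, sum2=254
  after byte 3 (D8): sum1=140, sum2=139
  after byte 4 (BA): sum1=71, sum2=210
  after byte 5 (53): sum1=154, sum2=109
Checksum = sum2·256 + sum1 = 109·256 + 154 = 28058 = 0x6D9A.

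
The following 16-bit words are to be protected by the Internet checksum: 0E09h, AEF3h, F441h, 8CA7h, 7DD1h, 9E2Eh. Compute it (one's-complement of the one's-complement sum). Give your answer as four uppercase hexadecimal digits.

One's-complement addition (fold any carry out of bit 15 back into bit 0):
  0x0E09 + 0xAEF3 = 0x0BCFC
  0xBCFC + 0xF441 = 0x1B13D → wrap carry → 0xB13E
  0xB13E + 0x8CA7 = 0x13DE5 → wrap carry → 0x3DE6
  0x3DE6 + 0x7DD1 = 0x0BBB7
  0xBBB7 + 0x9E2E = 0x159E5 → wrap carry → 0x59E6
One's-complement sum = 0x59E6.
Checksum = ~0x59E6 & 0xFFFF = 0xA619.

A619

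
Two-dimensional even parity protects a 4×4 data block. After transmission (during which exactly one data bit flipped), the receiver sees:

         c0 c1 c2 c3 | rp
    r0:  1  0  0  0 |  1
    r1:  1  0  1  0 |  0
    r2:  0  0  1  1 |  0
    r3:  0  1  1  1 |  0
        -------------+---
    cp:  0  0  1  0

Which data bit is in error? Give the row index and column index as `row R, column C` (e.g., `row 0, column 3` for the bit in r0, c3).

row 3, column 1

Recompute each row's even parity and compare to rp:
  r0: data parity 1, sent rp 1 → ok
  r1: data parity 0, sent rp 0 → ok
  r2: data parity 0, sent rp 0 → ok
  r3: data parity 1, sent rp 0 → mismatch
Recompute each column's even parity and compare to cp:
  c0: data parity 0, sent cp 0 → ok
  c1: data parity 1, sent cp 0 → mismatch
  c2: data parity 1, sent cp 1 → ok
  c3: data parity 0, sent cp 0 → ok
Exactly one row (r3) and one column (c1) fail → the flipped bit is at their intersection.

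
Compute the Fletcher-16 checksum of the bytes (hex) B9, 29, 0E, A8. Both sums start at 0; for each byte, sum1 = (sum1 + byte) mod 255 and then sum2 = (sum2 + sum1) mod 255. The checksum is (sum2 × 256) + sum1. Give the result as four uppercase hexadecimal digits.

2799

Running sums (mod 255):
  after byte 0 (B9): sum1=185, sum2=185
  after byte 1 (29): sum1=226, sum2=156
  after byte 2 (0E): sum1=240, sum2=141
  after byte 3 (A8): sum1=153, sum2=39
Checksum = sum2·256 + sum1 = 39·256 + 153 = 10137 = 0x2799.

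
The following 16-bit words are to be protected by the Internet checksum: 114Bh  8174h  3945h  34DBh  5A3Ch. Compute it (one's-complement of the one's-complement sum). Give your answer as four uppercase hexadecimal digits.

A4E3

One's-complement addition (fold any carry out of bit 15 back into bit 0):
  0x114B + 0x8174 = 0x092BF
  0x92BF + 0x3945 = 0x0CC04
  0xCC04 + 0x34DB = 0x100DF → wrap carry → 0x00E0
  0x00E0 + 0x5A3C = 0x05B1C
One's-complement sum = 0x5B1C.
Checksum = ~0x5B1C & 0xFFFF = 0xA4E3.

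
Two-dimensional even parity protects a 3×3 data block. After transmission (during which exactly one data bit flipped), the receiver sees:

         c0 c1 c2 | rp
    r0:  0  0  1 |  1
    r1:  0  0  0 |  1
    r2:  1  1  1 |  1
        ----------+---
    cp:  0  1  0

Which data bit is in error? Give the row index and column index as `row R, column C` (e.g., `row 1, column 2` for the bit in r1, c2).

row 1, column 0

Recompute each row's even parity and compare to rp:
  r0: data parity 1, sent rp 1 → ok
  r1: data parity 0, sent rp 1 → mismatch
  r2: data parity 1, sent rp 1 → ok
Recompute each column's even parity and compare to cp:
  c0: data parity 1, sent cp 0 → mismatch
  c1: data parity 1, sent cp 1 → ok
  c2: data parity 0, sent cp 0 → ok
Exactly one row (r1) and one column (c0) fail → the flipped bit is at their intersection.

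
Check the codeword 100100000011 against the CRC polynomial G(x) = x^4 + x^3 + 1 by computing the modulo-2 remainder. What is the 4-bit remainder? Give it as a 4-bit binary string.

0000

Modulo-2 division of 100100000011 by 11001:
  pos 0: 10010 XOR 11001 = 01011
  pos 1: 10110 XOR 11001 = 01111
  pos 2: 11110 XOR 11001 = 00111
  pos 4: 11100 XOR 11001 = 00101
  pos 6: 10101 XOR 11001 = 01100
  pos 7: 11001 XOR 11001 = 00000
Remainder = 0000 (zero — the frame passes the CRC check).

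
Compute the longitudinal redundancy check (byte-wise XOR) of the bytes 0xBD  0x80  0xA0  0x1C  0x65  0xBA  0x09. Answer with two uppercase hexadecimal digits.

XOR the bytes together:
  start with 0xBD
  0xBD ⊕ 0x80 = 0x3D
  0x3D ⊕ 0xA0 = 0x9D
  0x9D ⊕ 0x1C = 0x81
  0x81 ⊕ 0x65 = 0xE4
  0xE4 ⊕ 0xBA = 0x5E
  0x5E ⊕ 0x09 = 0x57

57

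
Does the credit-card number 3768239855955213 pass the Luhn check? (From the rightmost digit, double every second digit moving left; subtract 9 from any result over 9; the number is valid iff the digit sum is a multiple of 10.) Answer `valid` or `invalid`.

From the right, keep odd positions and double even positions (subtract 9 from any doubled value over 9):
  doubled (positions 2,4,...): 2 1 9 1 9 4 3 6 → sum 35
  kept (positions 1,3,...): 3 2 5 5 8 3 8 7 → sum 41
Total = 76.
76 mod 10 = 6, so the number is invalid.

invalid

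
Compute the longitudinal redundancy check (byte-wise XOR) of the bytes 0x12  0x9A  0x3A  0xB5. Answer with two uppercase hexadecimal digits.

07

XOR the bytes together:
  start with 0x12
  0x12 ⊕ 0x9A = 0x88
  0x88 ⊕ 0x3A = 0xB2
  0xB2 ⊕ 0xB5 = 0x07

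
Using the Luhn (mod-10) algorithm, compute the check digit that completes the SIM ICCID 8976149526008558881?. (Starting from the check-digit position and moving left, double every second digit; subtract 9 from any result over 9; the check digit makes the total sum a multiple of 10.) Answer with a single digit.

Partial digits right→left: 1 8 8 8 5 5 8 0 0 6 2 5 9 4 1 6 7 9 8
Double every second digit counting from the check-digit position (so the 1st, 3rd, 5th, ... of the partial from the right).
  doubled (with −9 where >9): 2 7 1 7 0 4 9 2 5 7 → sum 44
  kept as-is: 8 8 5 0 6 5 4 6 9 → sum 51
Total = 44 + 51 = 95.
Check digit = (10 − (95 mod 10)) mod 10 = 5.

5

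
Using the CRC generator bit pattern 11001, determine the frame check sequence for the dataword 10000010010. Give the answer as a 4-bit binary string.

1001

Append 4 zeros: 100000100100000. Divide by 11001 (XOR where the leading bit is 1):
  pos 0: 10000 XOR 11001 = 01001
  pos 1: 10010 XOR 11001 = 01011
  pos 2: 10111 XOR 11001 = 01110
  pos 3: 11100 XOR 11001 = 00101
  pos 5: 10101 XOR 11001 = 01100
  pos 6: 11000 XOR 11001 = 00001
  pos 10: 10000 XOR 11001 = 01001
Remainder (last 4 bits) = 1001. This is the CRC / FCS.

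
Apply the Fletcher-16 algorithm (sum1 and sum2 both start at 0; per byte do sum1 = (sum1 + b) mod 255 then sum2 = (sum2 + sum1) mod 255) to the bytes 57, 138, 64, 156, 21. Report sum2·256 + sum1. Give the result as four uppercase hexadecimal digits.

57B5

Running sums (mod 255):
  after byte 0 (57): sum1=57, sum2=57
  after byte 1 (138): sum1=195, sum2=252
  after byte 2 (64): sum1=4, sum2=1
  after byte 3 (156): sum1=160, sum2=161
  after byte 4 (21): sum1=181, sum2=87
Checksum = sum2·256 + sum1 = 87·256 + 181 = 22453 = 0x57B5.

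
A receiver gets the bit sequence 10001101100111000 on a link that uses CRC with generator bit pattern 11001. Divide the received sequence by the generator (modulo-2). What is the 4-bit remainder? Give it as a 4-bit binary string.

Modulo-2 division of 10001101100111000 by 11001:
  pos 0: 10001 XOR 11001 = 01000
  pos 1: 10001 XOR 11001 = 01000
  pos 2: 10000 XOR 11001 = 01001
  pos 3: 10011 XOR 11001 = 01010
  pos 4: 10101 XOR 11001 = 01100
  pos 5: 11000 XOR 11001 = 00001
  pos 9: 10111 XOR 11001 = 01110
  pos 10: 11100 XOR 11001 = 00101
  pos 12: 10100 XOR 11001 = 01101
Remainder = 1101 (nonzero — an error is detected).

1101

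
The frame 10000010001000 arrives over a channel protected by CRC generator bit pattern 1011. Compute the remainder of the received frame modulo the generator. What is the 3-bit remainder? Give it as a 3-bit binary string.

Modulo-2 division of 10000010001000 by 1011:
  pos 0: 1000 XOR 1011 = 0011
  pos 2: 1100 XOR 1011 = 0111
  pos 3: 1111 XOR 1011 = 0100
  pos 4: 1000 XOR 1011 = 0011
  pos 6: 1100 XOR 1011 = 0111
  pos 7: 1111 XOR 1011 = 0100
  pos 8: 1000 XOR 1011 = 0011
  pos 10: 1100 XOR 1011 = 0111
Remainder = 111 (nonzero — an error is detected).

111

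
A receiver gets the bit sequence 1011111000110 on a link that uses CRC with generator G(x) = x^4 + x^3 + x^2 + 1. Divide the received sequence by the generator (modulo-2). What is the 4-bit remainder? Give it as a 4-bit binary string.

Modulo-2 division of 1011111000110 by 11101:
  pos 0: 10111 XOR 11101 = 01010
  pos 1: 10101 XOR 11101 = 01000
  pos 2: 10001 XOR 11101 = 01100
  pos 3: 11000 XOR 11101 = 00101
  pos 5: 10100 XOR 11101 = 01001
  pos 6: 10011 XOR 11101 = 01110
  pos 7: 11101 XOR 11101 = 00000
Remainder = 0000 (zero — the frame passes the CRC check).

0000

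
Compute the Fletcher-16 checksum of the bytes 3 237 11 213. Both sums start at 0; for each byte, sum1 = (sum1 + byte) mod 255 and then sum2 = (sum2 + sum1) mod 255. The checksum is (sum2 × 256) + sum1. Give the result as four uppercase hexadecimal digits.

C1D1

Running sums (mod 255):
  after byte 0 (3): sum1=3, sum2=3
  after byte 1 (237): sum1=240, sum2=243
  after byte 2 (11): sum1=251, sum2=239
  after byte 3 (213): sum1=209, sum2=193
Checksum = sum2·256 + sum1 = 193·256 + 209 = 49617 = 0xC1D1.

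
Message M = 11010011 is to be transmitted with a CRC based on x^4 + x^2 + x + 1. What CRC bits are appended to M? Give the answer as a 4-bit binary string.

0100

Append 4 zeros: 110100110000. Divide by 10111 (XOR where the leading bit is 1):
  pos 0: 11010 XOR 10111 = 01101
  pos 1: 11010 XOR 10111 = 01101
  pos 2: 11011 XOR 10111 = 01100
  pos 3: 11001 XOR 10111 = 01110
  pos 4: 11100 XOR 10111 = 01011
  pos 5: 10110 XOR 10111 = 00001
Remainder (last 4 bits) = 0100. This is the CRC / FCS.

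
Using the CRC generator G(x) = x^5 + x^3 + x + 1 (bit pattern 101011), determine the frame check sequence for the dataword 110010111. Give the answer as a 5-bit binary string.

Append 5 zeros: 11001011100000. Divide by 101011 (XOR where the leading bit is 1):
  pos 0: 110010 XOR 101011 = 011001
  pos 1: 110011 XOR 101011 = 011000
  pos 2: 110001 XOR 101011 = 011010
  pos 3: 110101 XOR 101011 = 011110
  pos 4: 111100 XOR 101011 = 010111
  pos 5: 101110 XOR 101011 = 000101
  pos 8: 101000 XOR 101011 = 000011
Remainder (last 5 bits) = 00011. This is the CRC / FCS.

00011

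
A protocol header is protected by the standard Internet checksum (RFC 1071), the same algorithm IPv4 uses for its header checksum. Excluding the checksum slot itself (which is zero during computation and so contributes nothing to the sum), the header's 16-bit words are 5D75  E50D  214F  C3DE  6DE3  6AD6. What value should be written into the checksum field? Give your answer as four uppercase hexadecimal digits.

One's-complement addition (fold any carry out of bit 15 back into bit 0):
  0x5D75 + 0xE50D = 0x14282 → wrap carry → 0x4283
  0x4283 + 0x214F = 0x063D2
  0x63D2 + 0xC3DE = 0x127B0 → wrap carry → 0x27B1
  0x27B1 + 0x6DE3 = 0x09594
  0x9594 + 0x6AD6 = 0x1006A → wrap carry → 0x006B
One's-complement sum = 0x006B.
Checksum = ~0x006B & 0xFFFF = 0xFF94.

FF94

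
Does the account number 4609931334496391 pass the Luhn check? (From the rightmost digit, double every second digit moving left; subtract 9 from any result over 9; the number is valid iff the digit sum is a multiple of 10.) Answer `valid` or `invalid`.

From the right, keep odd positions and double even positions (subtract 9 from any doubled value over 9):
  doubled (positions 2,4,...): 9 3 8 6 2 9 0 8 → sum 45
  kept (positions 1,3,...): 1 3 9 4 3 3 9 6 → sum 38
Total = 83.
83 mod 10 = 3, so the number is invalid.

invalid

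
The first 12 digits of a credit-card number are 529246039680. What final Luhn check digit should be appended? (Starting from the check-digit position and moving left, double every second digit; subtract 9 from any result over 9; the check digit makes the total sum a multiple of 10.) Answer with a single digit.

Partial digits right→left: 0 8 6 9 3 0 6 4 2 9 2 5
Double every second digit counting from the check-digit position (so the 1st, 3rd, 5th, ... of the partial from the right).
  doubled (with −9 where >9): 0 3 6 3 4 4 → sum 20
  kept as-is: 8 9 0 4 9 5 → sum 35
Total = 20 + 35 = 55.
Check digit = (10 − (55 mod 10)) mod 10 = 5.

5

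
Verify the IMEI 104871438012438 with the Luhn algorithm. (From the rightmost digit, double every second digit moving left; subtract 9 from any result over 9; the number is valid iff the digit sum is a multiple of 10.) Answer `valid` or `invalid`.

From the right, keep odd positions and double even positions (subtract 9 from any doubled value over 9):
  doubled (positions 2,4,...): 6 4 0 6 2 7 0 → sum 25
  kept (positions 1,3,...): 8 4 1 8 4 7 4 1 → sum 37
Total = 62.
62 mod 10 = 2, so the number is invalid.

invalid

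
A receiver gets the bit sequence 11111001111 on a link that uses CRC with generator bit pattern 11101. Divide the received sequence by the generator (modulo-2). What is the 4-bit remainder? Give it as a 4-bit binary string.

1110

Modulo-2 division of 11111001111 by 11101:
  pos 0: 11111 XOR 11101 = 00010
  pos 3: 10001 XOR 11101 = 01100
  pos 4: 11001 XOR 11101 = 00100
  pos 6: 10011 XOR 11101 = 01110
Remainder = 1110 (nonzero — an error is detected).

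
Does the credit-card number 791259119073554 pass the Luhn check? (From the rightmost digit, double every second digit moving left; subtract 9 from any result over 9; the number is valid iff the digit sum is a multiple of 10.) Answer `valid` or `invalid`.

From the right, keep odd positions and double even positions (subtract 9 from any doubled value over 9):
  doubled (positions 2,4,...): 1 6 0 2 9 4 9 → sum 31
  kept (positions 1,3,...): 4 5 7 9 1 5 1 7 → sum 39
Total = 70.
70 mod 10 = 0, so the number is valid.

valid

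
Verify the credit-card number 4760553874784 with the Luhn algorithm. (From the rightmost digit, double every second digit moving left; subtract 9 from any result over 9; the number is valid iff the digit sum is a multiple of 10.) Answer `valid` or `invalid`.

invalid

From the right, keep odd positions and double even positions (subtract 9 from any doubled value over 9):
  doubled (positions 2,4,...): 7 8 7 1 0 5 → sum 28
  kept (positions 1,3,...): 4 7 7 3 5 6 4 → sum 36
Total = 64.
64 mod 10 = 4, so the number is invalid.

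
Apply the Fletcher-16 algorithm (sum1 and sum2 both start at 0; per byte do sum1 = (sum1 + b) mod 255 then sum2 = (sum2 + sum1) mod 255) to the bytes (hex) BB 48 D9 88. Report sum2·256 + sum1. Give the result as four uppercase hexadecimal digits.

0466

Running sums (mod 255):
  after byte 0 (BB): sum1=187, sum2=187
  after byte 1 (48): sum1=4, sum2=191
  after byte 2 (D9): sum1=221, sum2=157
  after byte 3 (88): sum1=102, sum2=4
Checksum = sum2·256 + sum1 = 4·256 + 102 = 1126 = 0x0466.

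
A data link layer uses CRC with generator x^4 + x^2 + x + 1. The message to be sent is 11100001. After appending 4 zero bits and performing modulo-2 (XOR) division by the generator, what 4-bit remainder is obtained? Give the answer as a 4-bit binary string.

1100

Append 4 zeros: 111000010000. Divide by 10111 (XOR where the leading bit is 1):
  pos 0: 11100 XOR 10111 = 01011
  pos 1: 10110 XOR 10111 = 00001
  pos 5: 10100 XOR 10111 = 00011
Remainder (last 4 bits) = 1100. This is the CRC / FCS.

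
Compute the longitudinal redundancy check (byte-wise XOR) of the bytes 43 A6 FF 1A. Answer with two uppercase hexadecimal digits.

00

XOR the bytes together:
  start with 0x43
  0x43 ⊕ 0xA6 = 0xE5
  0xE5 ⊕ 0xFF = 0x1A
  0x1A ⊕ 0x1A = 0x00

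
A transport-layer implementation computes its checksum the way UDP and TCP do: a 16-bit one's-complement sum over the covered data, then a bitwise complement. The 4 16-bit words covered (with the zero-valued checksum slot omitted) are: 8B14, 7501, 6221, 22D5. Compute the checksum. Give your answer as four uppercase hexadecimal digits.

7AF3

One's-complement addition (fold any carry out of bit 15 back into bit 0):
  0x8B14 + 0x7501 = 0x10015 → wrap carry → 0x0016
  0x0016 + 0x6221 = 0x06237
  0x6237 + 0x22D5 = 0x0850C
One's-complement sum = 0x850C.
Checksum = ~0x850C & 0xFFFF = 0x7AF3.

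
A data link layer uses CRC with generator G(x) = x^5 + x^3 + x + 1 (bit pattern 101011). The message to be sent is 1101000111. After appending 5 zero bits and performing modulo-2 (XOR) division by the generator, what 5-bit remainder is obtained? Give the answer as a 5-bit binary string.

11101

Append 5 zeros: 110100011100000. Divide by 101011 (XOR where the leading bit is 1):
  pos 0: 110100 XOR 101011 = 011111
  pos 1: 111110 XOR 101011 = 010101
  pos 2: 101011 XOR 101011 = 000000
  pos 8: 110000 XOR 101011 = 011011
  pos 9: 110110 XOR 101011 = 011101
Remainder (last 5 bits) = 11101. This is the CRC / FCS.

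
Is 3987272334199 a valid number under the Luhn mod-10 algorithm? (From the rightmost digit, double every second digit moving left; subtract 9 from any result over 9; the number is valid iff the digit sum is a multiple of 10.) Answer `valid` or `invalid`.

From the right, keep odd positions and double even positions (subtract 9 from any doubled value over 9):
  doubled (positions 2,4,...): 9 8 6 5 5 9 → sum 42
  kept (positions 1,3,...): 9 1 3 2 2 8 3 → sum 28
Total = 70.
70 mod 10 = 0, so the number is valid.

valid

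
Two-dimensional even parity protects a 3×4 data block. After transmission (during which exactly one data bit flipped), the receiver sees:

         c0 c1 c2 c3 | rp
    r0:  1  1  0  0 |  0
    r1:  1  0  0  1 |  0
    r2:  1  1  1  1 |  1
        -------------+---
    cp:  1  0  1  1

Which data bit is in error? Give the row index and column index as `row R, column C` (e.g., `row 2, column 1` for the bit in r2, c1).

row 2, column 3

Recompute each row's even parity and compare to rp:
  r0: data parity 0, sent rp 0 → ok
  r1: data parity 0, sent rp 0 → ok
  r2: data parity 0, sent rp 1 → mismatch
Recompute each column's even parity and compare to cp:
  c0: data parity 1, sent cp 1 → ok
  c1: data parity 0, sent cp 0 → ok
  c2: data parity 1, sent cp 1 → ok
  c3: data parity 0, sent cp 1 → mismatch
Exactly one row (r2) and one column (c3) fail → the flipped bit is at their intersection.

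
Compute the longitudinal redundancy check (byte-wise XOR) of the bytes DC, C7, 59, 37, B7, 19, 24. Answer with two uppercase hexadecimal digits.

XOR the bytes together:
  start with 0xDC
  0xDC ⊕ 0xC7 = 0x1B
  0x1B ⊕ 0x59 = 0x42
  0x42 ⊕ 0x37 = 0x75
  0x75 ⊕ 0xB7 = 0xC2
  0xC2 ⊕ 0x19 = 0xDB
  0xDB ⊕ 0x24 = 0xFF

FF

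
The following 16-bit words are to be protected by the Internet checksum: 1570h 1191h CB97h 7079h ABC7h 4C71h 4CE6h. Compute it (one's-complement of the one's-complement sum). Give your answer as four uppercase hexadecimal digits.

57CE

One's-complement addition (fold any carry out of bit 15 back into bit 0):
  0x1570 + 0x1191 = 0x02701
  0x2701 + 0xCB97 = 0x0F298
  0xF298 + 0x7079 = 0x16311 → wrap carry → 0x6312
  0x6312 + 0xABC7 = 0x10ED9 → wrap carry → 0x0EDA
  0x0EDA + 0x4C71 = 0x05B4B
  0x5B4B + 0x4CE6 = 0x0A831
One's-complement sum = 0xA831.
Checksum = ~0xA831 & 0xFFFF = 0x57CE.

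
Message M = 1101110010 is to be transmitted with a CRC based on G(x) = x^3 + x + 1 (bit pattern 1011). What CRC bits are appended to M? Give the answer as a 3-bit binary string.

Append 3 zeros: 1101110010000. Divide by 1011 (XOR where the leading bit is 1):
  pos 0: 1101 XOR 1011 = 0110
  pos 1: 1101 XOR 1011 = 0110
  pos 2: 1101 XOR 1011 = 0110
  pos 3: 1100 XOR 1011 = 0111
  pos 4: 1110 XOR 1011 = 0101
  pos 5: 1011 XOR 1011 = 0000
Remainder (last 3 bits) = 000. This is the CRC / FCS.

000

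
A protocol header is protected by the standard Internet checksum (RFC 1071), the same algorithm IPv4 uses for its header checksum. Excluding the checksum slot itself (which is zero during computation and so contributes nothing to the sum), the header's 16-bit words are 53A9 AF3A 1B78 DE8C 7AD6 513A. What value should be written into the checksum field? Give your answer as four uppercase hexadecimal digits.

3706

One's-complement addition (fold any carry out of bit 15 back into bit 0):
  0x53A9 + 0xAF3A = 0x102E3 → wrap carry → 0x02E4
  0x02E4 + 0x1B78 = 0x01E5C
  0x1E5C + 0xDE8C = 0x0FCE8
  0xFCE8 + 0x7AD6 = 0x177BE → wrap carry → 0x77BF
  0x77BF + 0x513A = 0x0C8F9
One's-complement sum = 0xC8F9.
Checksum = ~0xC8F9 & 0xFFFF = 0x3706.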